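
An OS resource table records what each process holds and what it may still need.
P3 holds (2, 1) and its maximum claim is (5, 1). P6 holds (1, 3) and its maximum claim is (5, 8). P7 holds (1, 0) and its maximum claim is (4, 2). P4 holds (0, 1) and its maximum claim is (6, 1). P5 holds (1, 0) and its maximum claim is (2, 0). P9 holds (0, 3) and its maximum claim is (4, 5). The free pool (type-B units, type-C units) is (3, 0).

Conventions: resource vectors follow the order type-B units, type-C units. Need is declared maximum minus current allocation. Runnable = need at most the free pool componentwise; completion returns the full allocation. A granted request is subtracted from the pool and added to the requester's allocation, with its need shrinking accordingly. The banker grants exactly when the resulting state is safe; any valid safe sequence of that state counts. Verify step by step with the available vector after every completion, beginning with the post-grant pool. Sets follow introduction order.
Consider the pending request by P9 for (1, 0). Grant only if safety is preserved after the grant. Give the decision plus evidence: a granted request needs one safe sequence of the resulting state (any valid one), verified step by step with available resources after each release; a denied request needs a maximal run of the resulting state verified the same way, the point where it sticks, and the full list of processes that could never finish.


DENY. Granting would leave the state unsafe.
Key observation: after P5, P3 the pool peaks at (5, 1), and each blocked process is short somewhere: P6 on type-C units; P7 on type-C units; P4 on type-B units; P9 on type-C units.
On the post-grant state, P5, P3 is a maximal run — nothing extends it. Check, step by step:
  pool = (2, 0)
  P5: need (1, 0) fits (2, 0); releases (1, 0), pool now (3, 0)
  P3: need (3, 0) fits (3, 0); releases (2, 1), pool now (5, 1)
  blocked: P6 wants (4, 5), pool (5, 1) — not enough type-C units
  blocked: P7 wants (3, 2), pool (5, 1) — not enough type-C units
  blocked: P4 wants (6, 0), pool (5, 1) — not enough type-B units
  blocked: P9 wants (3, 2), pool (5, 1) — not enough type-C units
Post-grant, the permanently blocked set is P6, P7, P4 and P9.


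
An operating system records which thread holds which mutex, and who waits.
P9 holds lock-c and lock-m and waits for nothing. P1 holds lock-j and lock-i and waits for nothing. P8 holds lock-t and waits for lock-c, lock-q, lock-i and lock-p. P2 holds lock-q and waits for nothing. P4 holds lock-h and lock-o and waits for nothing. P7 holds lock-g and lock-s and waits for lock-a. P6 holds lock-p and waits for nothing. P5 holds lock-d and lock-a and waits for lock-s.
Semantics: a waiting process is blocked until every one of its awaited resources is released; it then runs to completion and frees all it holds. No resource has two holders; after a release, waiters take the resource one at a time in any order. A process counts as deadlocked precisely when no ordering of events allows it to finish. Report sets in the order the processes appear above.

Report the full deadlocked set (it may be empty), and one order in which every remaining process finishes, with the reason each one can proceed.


Deadlocked set: P7 and P5.
Key observation: along P7 -> P5 -> P7, each member waits on what the next one holds — a deadlock; no other process is dragged down with it.
One completion order for the rest: P9, P6, P1, P2, P4, P8.
Verifying each step:
  P9 waits on nothing -> runs at once and releases lock-c and lock-m
  P6 waits on nothing -> runs at once and releases lock-p
  P1 waits on nothing -> runs at once and releases lock-j and lock-i
  P2 waits on nothing -> runs at once and releases lock-q
  P4 waits on nothing -> runs at once and releases lock-h and lock-o
  run P8 (all its waits — lock-c, lock-q, lock-i and lock-p — are resolved); releases lock-t


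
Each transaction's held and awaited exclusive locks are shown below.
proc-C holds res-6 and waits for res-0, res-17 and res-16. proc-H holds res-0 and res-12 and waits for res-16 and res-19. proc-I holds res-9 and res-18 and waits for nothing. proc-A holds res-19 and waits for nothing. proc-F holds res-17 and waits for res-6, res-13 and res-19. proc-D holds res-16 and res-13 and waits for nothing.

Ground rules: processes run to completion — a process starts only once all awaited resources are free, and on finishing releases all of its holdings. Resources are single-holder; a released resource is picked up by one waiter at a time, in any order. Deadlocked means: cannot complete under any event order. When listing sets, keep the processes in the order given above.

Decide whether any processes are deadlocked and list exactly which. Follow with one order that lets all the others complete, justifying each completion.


Deadlocked: proc-C and proc-F.
Key observation: the cycle proc-C -> proc-F -> proc-C can never break — each member waits on the next; no other process is dragged down with it.
The rest can finish in the order proc-A, proc-D, proc-I, proc-H.
Verifying each step:
  proc-A waits on nothing -> runs at once and releases res-19
  proc-D waits on nothing -> runs at once and releases res-16 and res-13
  proc-I waits on nothing -> runs at once and releases res-9 and res-18
  proc-H waits on res-16 and res-19 — all released -> runs and releases res-0 and res-12


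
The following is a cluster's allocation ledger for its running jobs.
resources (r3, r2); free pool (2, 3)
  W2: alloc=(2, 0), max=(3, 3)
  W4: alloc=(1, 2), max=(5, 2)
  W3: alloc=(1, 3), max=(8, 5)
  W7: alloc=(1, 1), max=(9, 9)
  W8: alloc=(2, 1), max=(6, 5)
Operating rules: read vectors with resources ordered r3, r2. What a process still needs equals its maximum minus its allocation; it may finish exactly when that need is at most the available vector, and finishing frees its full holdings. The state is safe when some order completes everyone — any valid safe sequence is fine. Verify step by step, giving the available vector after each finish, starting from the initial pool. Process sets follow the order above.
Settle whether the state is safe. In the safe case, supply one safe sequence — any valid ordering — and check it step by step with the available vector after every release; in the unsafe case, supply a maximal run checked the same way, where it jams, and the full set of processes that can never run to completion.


SAFE — a valid safe sequence is W2, W4, W8, W3, W7.
Key observation: the first exact fit in this order is W2 — it needs (1, 3) with (2, 3) free, meeting a requested resource to the last unit.
Check, step by step:
  pool = (2, 3)
  W2 needs (1, 3) <= (2, 3) -> finishes; pool += (2, 0) = (4, 3)
  W4 needs (4, 0) <= (4, 3) -> finishes; pool += (1, 2) = (5, 5)
  W8 needs (4, 4) <= (5, 5) -> finishes; pool += (2, 1) = (7, 6)
  W3 needs (7, 2) <= (7, 6) -> finishes; pool += (1, 3) = (8, 9)
  W7 needs (8, 8) <= (8, 9) -> finishes; pool += (1, 1) = (9, 10)


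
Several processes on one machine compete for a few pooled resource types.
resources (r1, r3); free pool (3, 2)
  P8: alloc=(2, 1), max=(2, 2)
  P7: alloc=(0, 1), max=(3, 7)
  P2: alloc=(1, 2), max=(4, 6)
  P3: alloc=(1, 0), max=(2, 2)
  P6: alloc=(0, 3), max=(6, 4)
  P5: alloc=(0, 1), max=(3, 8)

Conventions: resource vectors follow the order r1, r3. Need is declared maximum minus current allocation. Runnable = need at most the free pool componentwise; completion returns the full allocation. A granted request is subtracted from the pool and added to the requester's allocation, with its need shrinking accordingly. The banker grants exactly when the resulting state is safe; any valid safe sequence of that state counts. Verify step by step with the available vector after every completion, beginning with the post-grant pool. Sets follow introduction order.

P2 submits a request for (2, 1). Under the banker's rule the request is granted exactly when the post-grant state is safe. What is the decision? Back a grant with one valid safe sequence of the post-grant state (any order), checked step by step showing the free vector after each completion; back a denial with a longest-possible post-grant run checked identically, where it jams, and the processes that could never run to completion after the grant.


DENY. Granting would leave the state unsafe.
Key observation: after P8, P3 the pool peaks at (4, 2), and each blocked process is short somewhere: P7 on r3; P2 on r3; P6 on r1; P5 on r3.
After a pretend grant, a maximal execution: P8, P3 — then nothing else fits. Step-by-step check:
  pool = (1, 1)
  P8: need (0, 1) fits (1, 1); releases (2, 1), pool now (3, 2)
  P3: need (1, 2) fits (3, 2); releases (1, 0), pool now (4, 2)
  P7 still needs (3, 6) but only (4, 2) is free — short on r3
  P2 still needs (1, 3) but only (4, 2) is free — short on r3
  P6 still needs (6, 1) but only (4, 2) is free — short on r1
  P5 still needs (3, 7) but only (4, 2) is free — short on r3
Had the request been granted, P7, P2, P6 and P5 could never finish.


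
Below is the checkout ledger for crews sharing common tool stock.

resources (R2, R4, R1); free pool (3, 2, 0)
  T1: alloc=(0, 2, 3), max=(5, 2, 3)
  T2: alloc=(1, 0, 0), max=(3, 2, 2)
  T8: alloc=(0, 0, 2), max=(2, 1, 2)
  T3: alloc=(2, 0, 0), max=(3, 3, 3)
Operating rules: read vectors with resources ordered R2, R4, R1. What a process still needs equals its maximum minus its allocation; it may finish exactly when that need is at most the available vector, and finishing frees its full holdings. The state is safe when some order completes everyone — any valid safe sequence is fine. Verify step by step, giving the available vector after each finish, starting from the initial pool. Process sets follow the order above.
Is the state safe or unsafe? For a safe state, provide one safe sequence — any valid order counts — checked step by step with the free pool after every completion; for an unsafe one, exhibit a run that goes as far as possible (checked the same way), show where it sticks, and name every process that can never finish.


The state is UNSAFE.
Key observation: after T8, T2 the pool peaks at (4, 2, 2), and each blocked process is short somewhere: T1 on R2; T3 on R4, R1.
A maximal execution: T8, T2 — then nothing else fits. Check, step by step:
  pool = (3, 2, 0)
  T8 needs (2, 1, 0) <= (3, 2, 0) -> finishes; pool += (0, 0, 2) = (3, 2, 2)
  T2 needs (2, 2, 2) <= (3, 2, 2) -> finishes; pool += (1, 0, 0) = (4, 2, 2)
  blocked: T1 wants (5, 0, 0), pool (4, 2, 2) — not enough R2
  blocked: T3 wants (1, 3, 3), pool (4, 2, 2) — not enough R4 and R1
Never able to finish: T1 and T3.


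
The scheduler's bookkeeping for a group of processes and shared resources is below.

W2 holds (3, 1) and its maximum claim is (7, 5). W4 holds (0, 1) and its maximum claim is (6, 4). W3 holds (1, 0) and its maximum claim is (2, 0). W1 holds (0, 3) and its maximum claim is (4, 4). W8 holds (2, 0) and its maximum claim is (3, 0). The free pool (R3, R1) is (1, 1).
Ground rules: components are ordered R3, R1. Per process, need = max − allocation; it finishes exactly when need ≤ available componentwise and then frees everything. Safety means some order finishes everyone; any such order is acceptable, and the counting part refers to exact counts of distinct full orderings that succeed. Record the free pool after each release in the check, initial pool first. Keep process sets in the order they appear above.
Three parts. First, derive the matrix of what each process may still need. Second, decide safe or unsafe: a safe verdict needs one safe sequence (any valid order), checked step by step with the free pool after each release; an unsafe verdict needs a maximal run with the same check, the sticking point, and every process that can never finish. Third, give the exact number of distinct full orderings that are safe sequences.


(1) Remaining need (order R3, R1):
  W2: (4, 4)
  W4: (6, 3)
  W3: (1, 0)
  W1: (4, 1)
  W8: (1, 0)
(2) SAFE. One safe sequence: W8, W3, W1, W2, W4.
Key observation: the order's first zero-slack moment is W8 ((1, 0) needed, (1, 1) free — a requested resource with nothing to spare).
Check, step by step:
  pool = (1, 1)
  run W8 (needs (1, 0), free (1, 1)); after release of (2, 0) the pool is (3, 1)
  run W3 (needs (1, 0), free (3, 1)); after release of (1, 0) the pool is (4, 1)
  run W1 (needs (4, 1), free (4, 1)); after release of (0, 3) the pool is (4, 4)
  run W2 (needs (4, 4), free (4, 4)); after release of (3, 1) the pool is (7, 5)
  run W4 (needs (6, 3), free (7, 5)); after release of (0, 1) the pool is (7, 6)
(3) Precisely 2 of the possible complete orderings are safe sequences.


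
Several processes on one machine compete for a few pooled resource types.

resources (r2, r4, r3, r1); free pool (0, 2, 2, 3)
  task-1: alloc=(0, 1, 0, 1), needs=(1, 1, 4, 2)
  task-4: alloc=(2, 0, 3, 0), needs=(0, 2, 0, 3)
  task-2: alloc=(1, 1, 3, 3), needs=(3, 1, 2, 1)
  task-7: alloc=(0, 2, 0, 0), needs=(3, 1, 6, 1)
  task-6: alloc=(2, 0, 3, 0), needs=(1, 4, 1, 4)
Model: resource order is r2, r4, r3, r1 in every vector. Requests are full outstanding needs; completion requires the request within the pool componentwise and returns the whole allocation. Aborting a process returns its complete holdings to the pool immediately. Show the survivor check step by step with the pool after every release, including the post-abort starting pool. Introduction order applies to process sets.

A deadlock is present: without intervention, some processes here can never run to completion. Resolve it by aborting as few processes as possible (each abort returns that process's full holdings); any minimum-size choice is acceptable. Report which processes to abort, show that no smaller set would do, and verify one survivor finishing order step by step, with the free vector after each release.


Abort task-7.
Key observation: task-6 could never have finished before the abort; with (0, 2, 0, 0) returned by task-7, it fits at step 3.
Minimality: the empty abort set fails — the state is deadlocked as it stands.
One survivor order: task-4, task-1, task-6, task-2. Step-by-step check (post-abort pool first):
  pool = (0, 4, 2, 3)
  run task-4 (needs (0, 2, 0, 3), free (0, 4, 2, 3)); after release of (2, 0, 3, 0) the pool is (2, 4, 5, 3)
  run task-1 (needs (1, 1, 4, 2), free (2, 4, 5, 3)); after release of (0, 1, 0, 1) the pool is (2, 5, 5, 4)
  run task-6 (needs (1, 4, 1, 4), free (2, 5, 5, 4)); after release of (2, 0, 3, 0) the pool is (4, 5, 8, 4)
  run task-2 (needs (3, 1, 2, 1), free (4, 5, 8, 4)); after release of (1, 1, 3, 3) the pool is (5, 6, 11, 7)


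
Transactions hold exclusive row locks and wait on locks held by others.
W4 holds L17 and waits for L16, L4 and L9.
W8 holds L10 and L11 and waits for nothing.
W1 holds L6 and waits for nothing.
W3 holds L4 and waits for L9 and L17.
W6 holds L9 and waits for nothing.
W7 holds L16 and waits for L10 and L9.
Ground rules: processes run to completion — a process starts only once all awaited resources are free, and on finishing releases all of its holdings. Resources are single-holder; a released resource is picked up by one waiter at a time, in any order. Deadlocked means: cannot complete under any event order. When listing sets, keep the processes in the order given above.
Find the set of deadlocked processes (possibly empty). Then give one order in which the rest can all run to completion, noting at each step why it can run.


The deadlocked set is W4 and W3.
Key observation: W4 -> W3 -> W4 is a circular wait — nothing in it can go first; no other process is dragged down with it.
A valid finishing order for the others: W8, W6, W7, W1.
Verifying each step:
  run W8 (it waits on nothing); releases L10 and L11
  run W6 (it waits on nothing); releases L9
  W7 waits on L10 and L9 — all released -> runs and releases L16
  run W1 (it waits on nothing); releases L6


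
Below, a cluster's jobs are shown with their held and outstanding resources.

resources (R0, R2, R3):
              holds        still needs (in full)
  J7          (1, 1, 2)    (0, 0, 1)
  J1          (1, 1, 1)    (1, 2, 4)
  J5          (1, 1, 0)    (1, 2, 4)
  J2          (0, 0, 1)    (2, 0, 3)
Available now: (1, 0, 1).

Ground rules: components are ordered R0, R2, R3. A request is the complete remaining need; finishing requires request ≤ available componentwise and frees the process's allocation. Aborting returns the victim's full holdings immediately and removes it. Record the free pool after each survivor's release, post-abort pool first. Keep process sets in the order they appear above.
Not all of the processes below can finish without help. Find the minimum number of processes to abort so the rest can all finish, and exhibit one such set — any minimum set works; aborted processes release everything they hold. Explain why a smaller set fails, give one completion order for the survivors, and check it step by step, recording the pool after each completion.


Minimum abort set: J1.
Key observation: no ordering could ever have run J5 before the abort of J1; with (1, 1, 1) back in the pool it fits at step 2.
Why nothing smaller works: aborting no one leaves the state deadlocked as given.
The survivors complete as J7, J5, J2. Verifying each step (starting from the post-abort pool):
  pool = (2, 1, 2)
  J7 needs (0, 0, 1) <= (2, 1, 2) -> finishes; pool += (1, 1, 2) = (3, 2, 4)
  J5 needs (1, 2, 4) <= (3, 2, 4) -> finishes; pool += (1, 1, 0) = (4, 3, 4)
  J2 needs (2, 0, 3) <= (4, 3, 4) -> finishes; pool += (0, 0, 1) = (4, 3, 5)


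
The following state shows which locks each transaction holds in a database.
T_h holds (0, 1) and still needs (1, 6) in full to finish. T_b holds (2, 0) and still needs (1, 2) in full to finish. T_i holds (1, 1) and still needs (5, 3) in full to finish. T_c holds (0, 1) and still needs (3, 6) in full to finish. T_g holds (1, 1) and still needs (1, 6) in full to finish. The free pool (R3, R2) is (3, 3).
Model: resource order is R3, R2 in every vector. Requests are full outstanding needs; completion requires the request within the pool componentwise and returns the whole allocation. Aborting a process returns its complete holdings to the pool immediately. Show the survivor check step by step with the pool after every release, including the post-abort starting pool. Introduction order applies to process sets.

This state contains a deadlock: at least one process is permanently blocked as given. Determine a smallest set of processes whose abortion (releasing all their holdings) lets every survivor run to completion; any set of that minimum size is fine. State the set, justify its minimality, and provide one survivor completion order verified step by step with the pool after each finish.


The answer: abort T_h and T_c.
Key observation: the deadlocked T_g becomes finishable only because T_h and T_c released (0, 2); it completes at step 3 below.
Why nothing smaller works — every single abort fails: T_h alone leaves T_c blocked (short on R2); T_b alone leaves T_h blocked (short on R2); T_i alone leaves T_h blocked (short on R2); T_c alone leaves T_h blocked (short on R2); T_g alone leaves T_h blocked (short on R2).
Survivors finish in the order: T_b, T_i, T_g. Walking it through (pool after the aborts first):
  pool = (3, 5)
  run T_b (needs (1, 2), free (3, 5)); after release of (2, 0) the pool is (5, 5)
  run T_i (needs (5, 3), free (5, 5)); after release of (1, 1) the pool is (6, 6)
  run T_g (needs (1, 6), free (6, 6)); after release of (1, 1) the pool is (7, 7)


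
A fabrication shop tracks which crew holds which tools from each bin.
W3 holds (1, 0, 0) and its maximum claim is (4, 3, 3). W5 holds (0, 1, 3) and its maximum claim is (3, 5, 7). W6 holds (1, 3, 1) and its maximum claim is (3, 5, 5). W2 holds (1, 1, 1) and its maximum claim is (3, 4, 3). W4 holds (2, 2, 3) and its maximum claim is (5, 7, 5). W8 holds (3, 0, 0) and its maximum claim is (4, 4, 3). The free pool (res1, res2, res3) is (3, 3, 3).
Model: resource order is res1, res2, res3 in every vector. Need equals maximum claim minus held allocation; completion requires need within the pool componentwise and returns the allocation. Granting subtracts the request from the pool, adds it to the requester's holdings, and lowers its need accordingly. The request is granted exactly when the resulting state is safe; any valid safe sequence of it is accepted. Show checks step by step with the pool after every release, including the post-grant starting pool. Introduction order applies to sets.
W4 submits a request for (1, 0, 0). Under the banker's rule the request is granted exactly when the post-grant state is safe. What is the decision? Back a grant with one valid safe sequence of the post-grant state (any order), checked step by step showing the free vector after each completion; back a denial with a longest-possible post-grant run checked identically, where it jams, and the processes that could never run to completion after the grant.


GRANT: granting preserves safety; a valid post-grant sequence is W2, W5, W4, W3, W6, W8.
Key observation: (2, 3, 3) free after granting still covers W2 first, and each release covers the next.
Verifying the post-grant state step by step:
  pool = (2, 3, 3)
  W2: need (2, 3, 2) fits (2, 3, 3); releases (1, 1, 1), pool now (3, 4, 4)
  W5: need (3, 4, 4) fits (3, 4, 4); releases (0, 1, 3), pool now (3, 5, 7)
  W4: need (2, 5, 2) fits (3, 5, 7); releases (3, 2, 3), pool now (6, 7, 10)
  W3: need (3, 3, 3) fits (6, 7, 10); releases (1, 0, 0), pool now (7, 7, 10)
  W6: need (2, 2, 4) fits (7, 7, 10); releases (1, 3, 1), pool now (8, 10, 11)
  W8: need (1, 4, 3) fits (8, 10, 11); releases (3, 0, 0), pool now (11, 10, 11)


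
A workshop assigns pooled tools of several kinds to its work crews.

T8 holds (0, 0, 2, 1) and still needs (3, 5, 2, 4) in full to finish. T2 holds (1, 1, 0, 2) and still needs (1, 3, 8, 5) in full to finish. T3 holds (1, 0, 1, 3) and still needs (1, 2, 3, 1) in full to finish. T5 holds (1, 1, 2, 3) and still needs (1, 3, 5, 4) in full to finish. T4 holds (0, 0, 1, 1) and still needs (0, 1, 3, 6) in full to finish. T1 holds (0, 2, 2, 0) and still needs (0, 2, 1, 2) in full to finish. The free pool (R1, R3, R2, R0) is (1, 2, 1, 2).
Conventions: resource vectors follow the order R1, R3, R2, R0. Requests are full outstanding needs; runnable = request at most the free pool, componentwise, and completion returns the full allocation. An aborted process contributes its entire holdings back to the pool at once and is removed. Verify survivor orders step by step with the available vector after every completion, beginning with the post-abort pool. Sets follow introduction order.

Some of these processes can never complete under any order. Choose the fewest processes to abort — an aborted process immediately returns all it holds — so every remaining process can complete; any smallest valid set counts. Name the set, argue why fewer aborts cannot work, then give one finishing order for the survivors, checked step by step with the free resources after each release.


Abort T4.
Key observation: aborting T4 returns (0, 0, 1, 1), and T5 — hopeless before — runs at step 3 with the returned capacity in the pool.
Why nothing smaller works: aborting no one leaves the state deadlocked as given.
One survivor order: T1, T3, T5, T8, T2. Step-by-step check (post-abort pool first):
  pool = (1, 2, 2, 3)
  run T1 (needs (0, 2, 1, 2), free (1, 2, 2, 3)); after release of (0, 2, 2, 0) the pool is (1, 4, 4, 3)
  run T3 (needs (1, 2, 3, 1), free (1, 4, 4, 3)); after release of (1, 0, 1, 3) the pool is (2, 4, 5, 6)
  run T5 (needs (1, 3, 5, 4), free (2, 4, 5, 6)); after release of (1, 1, 2, 3) the pool is (3, 5, 7, 9)
  run T8 (needs (3, 5, 2, 4), free (3, 5, 7, 9)); after release of (0, 0, 2, 1) the pool is (3, 5, 9, 10)
  run T2 (needs (1, 3, 8, 5), free (3, 5, 9, 10)); after release of (1, 1, 0, 2) the pool is (4, 6, 9, 12)


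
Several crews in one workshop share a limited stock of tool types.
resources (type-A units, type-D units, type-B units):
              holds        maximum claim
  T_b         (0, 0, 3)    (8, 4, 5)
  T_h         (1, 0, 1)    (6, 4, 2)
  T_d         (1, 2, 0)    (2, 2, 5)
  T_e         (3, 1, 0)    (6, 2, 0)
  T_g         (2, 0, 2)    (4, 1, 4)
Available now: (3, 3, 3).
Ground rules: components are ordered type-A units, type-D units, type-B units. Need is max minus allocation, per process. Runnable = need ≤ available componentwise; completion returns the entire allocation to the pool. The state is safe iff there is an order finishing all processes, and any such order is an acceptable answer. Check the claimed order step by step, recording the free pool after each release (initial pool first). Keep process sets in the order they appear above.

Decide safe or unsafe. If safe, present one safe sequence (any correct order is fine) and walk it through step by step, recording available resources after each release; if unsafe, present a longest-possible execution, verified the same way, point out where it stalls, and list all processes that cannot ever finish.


SAFE, for example via the order T_e, T_g, T_h, T_b, T_d.
Key observation: the first exact fit in this order is T_e — it needs (3, 1, 0) with (3, 3, 3) free, meeting a requested resource to the last unit.
Walking it through:
  pool = (3, 3, 3)
  T_e: need (3, 1, 0) fits (3, 3, 3); releases (3, 1, 0), pool now (6, 4, 3)
  T_g: need (2, 1, 2) fits (6, 4, 3); releases (2, 0, 2), pool now (8, 4, 5)
  T_h: need (5, 4, 1) fits (8, 4, 5); releases (1, 0, 1), pool now (9, 4, 6)
  T_b: need (8, 4, 2) fits (9, 4, 6); releases (0, 0, 3), pool now (9, 4, 9)
  T_d: need (1, 0, 5) fits (9, 4, 9); releases (1, 2, 0), pool now (10, 6, 9)


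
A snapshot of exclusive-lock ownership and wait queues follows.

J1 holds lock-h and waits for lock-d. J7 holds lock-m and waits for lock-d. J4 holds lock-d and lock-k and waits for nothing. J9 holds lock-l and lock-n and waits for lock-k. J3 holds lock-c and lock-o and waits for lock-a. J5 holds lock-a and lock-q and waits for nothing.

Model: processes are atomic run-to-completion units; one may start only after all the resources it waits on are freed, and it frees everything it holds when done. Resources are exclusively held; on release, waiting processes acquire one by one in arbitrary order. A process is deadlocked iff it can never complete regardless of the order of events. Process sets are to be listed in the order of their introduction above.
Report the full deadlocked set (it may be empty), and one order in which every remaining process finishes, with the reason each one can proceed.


No process is deadlocked.
Key observation: there is no circular wait here — follow any chain and it reaches a process that is free to run now.
One completion order for the rest: J4, J5, J3, J1, J9, J7.
Step-by-step check:
  J4: no waits; runs immediately, freeing lock-d and lock-k
  J5: no waits; runs immediately, freeing lock-a and lock-q
  run J3 (all its waits — lock-a — are resolved); releases lock-c and lock-o
  run J1 (all its waits — lock-d — are resolved); releases lock-h
  run J9 (all its waits — lock-k — are resolved); releases lock-l and lock-n
  run J7 (all its waits — lock-d — are resolved); releases lock-m


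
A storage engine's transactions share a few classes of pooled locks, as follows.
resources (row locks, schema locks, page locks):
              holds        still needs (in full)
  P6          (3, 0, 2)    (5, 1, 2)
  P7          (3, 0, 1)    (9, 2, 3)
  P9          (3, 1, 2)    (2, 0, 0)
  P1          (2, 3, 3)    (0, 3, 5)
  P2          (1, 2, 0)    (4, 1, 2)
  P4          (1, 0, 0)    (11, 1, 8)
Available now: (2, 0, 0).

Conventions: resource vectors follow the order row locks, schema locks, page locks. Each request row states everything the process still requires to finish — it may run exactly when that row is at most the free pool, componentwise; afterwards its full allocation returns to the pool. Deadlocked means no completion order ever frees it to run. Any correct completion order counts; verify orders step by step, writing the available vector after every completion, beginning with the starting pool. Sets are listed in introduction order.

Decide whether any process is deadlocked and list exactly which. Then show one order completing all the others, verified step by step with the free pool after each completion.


No process is deadlocked.
Key observation: no deadlock: P9 fits now, and the freed resources carry the rest through.
A valid finishing order for the others: P9, P2, P6, P7, P1, P4. Check, step by step:
  pool = (2, 0, 0)
  run P9 (needs (2, 0, 0), free (2, 0, 0)); after release of (3, 1, 2) the pool is (5, 1, 2)
  run P2 (needs (4, 1, 2), free (5, 1, 2)); after release of (1, 2, 0) the pool is (6, 3, 2)
  run P6 (needs (5, 1, 2), free (6, 3, 2)); after release of (3, 0, 2) the pool is (9, 3, 4)
  run P7 (needs (9, 2, 3), free (9, 3, 4)); after release of (3, 0, 1) the pool is (12, 3, 5)
  run P1 (needs (0, 3, 5), free (12, 3, 5)); after release of (2, 3, 3) the pool is (14, 6, 8)
  run P4 (needs (11, 1, 8), free (14, 6, 8)); after release of (1, 0, 0) the pool is (15, 6, 8)


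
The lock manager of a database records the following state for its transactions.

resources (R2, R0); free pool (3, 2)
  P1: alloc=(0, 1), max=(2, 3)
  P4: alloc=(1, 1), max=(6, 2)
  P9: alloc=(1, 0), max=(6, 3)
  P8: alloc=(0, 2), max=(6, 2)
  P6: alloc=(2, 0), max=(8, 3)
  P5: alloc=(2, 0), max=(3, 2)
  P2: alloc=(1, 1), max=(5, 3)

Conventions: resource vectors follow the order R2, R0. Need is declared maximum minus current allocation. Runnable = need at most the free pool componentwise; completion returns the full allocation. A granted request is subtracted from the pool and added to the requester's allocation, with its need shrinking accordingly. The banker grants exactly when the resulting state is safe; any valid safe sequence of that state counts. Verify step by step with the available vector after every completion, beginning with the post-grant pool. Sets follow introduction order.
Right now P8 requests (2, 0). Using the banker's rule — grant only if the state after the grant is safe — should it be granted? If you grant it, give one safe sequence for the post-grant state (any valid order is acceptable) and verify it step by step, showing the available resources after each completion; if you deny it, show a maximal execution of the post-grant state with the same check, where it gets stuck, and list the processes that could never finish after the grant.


DENY — the pretend-granted state is unsafe.
Key observation: P5, P1 can finish, but then (3, 3) is all there is, and the blocked group's R2 demands exceed it.
On the post-grant state, P5, P1 is a maximal run — nothing extends it. Step-by-step check:
  pool = (1, 2)
  P5: need (1, 2) fits (1, 2); releases (2, 0), pool now (3, 2)
  P1: need (2, 2) fits (3, 2); releases (0, 1), pool now (3, 3)
  P4 cannot run: need (5, 1) vs free (3, 3) (insufficient R2)
  P9 cannot run: need (5, 3) vs free (3, 3) (insufficient R2)
  P8 cannot run: need (4, 0) vs free (3, 3) (insufficient R2)
  P6 cannot run: need (6, 3) vs free (3, 3) (insufficient R2)
  P2 cannot run: need (4, 2) vs free (3, 3) (insufficient R2)
Processes that could never finish after the grant: P4, P9, P8, P6 and P2.


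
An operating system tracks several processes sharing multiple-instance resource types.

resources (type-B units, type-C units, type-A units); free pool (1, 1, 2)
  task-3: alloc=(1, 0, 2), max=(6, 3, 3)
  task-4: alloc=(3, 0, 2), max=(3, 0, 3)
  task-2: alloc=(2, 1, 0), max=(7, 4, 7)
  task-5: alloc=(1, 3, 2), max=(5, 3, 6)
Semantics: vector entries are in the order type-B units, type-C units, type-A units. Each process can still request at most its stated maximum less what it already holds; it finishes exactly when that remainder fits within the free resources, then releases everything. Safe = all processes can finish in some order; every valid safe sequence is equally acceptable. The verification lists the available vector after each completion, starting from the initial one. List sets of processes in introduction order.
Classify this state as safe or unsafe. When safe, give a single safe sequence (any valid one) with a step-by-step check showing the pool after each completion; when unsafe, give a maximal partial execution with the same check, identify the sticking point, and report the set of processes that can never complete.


SAFE. One safe sequence: task-4, task-5, task-3, task-2.
Key observation: task-5 is the earliest step where a requested resource binds exactly: need (4, 0, 4), pool (4, 1, 4) at its turn.
Step-by-step check:
  pool = (1, 1, 2)
  task-4 needs (0, 0, 1) <= (1, 1, 2) -> finishes; pool += (3, 0, 2) = (4, 1, 4)
  task-5 needs (4, 0, 4) <= (4, 1, 4) -> finishes; pool += (1, 3, 2) = (5, 4, 6)
  task-3 needs (5, 3, 1) <= (5, 4, 6) -> finishes; pool += (1, 0, 2) = (6, 4, 8)
  task-2 needs (5, 3, 7) <= (6, 4, 8) -> finishes; pool += (2, 1, 0) = (8, 5, 8)


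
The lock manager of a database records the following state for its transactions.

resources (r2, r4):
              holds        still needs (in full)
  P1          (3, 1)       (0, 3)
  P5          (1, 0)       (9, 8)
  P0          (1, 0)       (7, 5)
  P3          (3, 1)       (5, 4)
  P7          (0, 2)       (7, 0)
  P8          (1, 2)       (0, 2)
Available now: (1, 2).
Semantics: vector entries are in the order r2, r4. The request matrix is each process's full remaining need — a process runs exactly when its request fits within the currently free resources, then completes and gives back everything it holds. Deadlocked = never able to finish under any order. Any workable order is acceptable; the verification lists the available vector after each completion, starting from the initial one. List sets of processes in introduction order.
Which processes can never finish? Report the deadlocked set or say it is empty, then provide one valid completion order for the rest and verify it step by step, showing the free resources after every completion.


The deadlocked set is empty.
Key observation: starting with P8, each completion frees enough for the next — no one is permanently blocked.
One completion order for the rest: P8, P1, P3, P0, P7, P5. Verifying each step:
  pool = (1, 2)
  P8: need (0, 2) fits (1, 2); releases (1, 2), pool now (2, 4)
  P1: need (0, 3) fits (2, 4); releases (3, 1), pool now (5, 5)
  P3: need (5, 4) fits (5, 5); releases (3, 1), pool now (8, 6)
  P0: need (7, 5) fits (8, 6); releases (1, 0), pool now (9, 6)
  P7: need (7, 0) fits (9, 6); releases (0, 2), pool now (9, 8)
  P5: need (9, 8) fits (9, 8); releases (1, 0), pool now (10, 8)


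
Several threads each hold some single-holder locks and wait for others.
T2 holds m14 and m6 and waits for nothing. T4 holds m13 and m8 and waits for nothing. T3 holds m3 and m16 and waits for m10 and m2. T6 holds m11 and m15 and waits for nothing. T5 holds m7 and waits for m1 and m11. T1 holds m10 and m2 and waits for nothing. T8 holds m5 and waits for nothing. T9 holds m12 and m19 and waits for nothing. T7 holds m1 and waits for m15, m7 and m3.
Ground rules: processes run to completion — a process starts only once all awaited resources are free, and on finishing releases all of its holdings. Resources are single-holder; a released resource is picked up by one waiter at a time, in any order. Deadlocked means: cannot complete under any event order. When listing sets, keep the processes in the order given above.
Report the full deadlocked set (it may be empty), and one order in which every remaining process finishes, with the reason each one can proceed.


The deadlocked set is T5 and T7.
Key observation: the wait chain closes on itself along T5 -> T7 -> T5; no other process is dragged down with it.
One completion order for the rest: T1, T9, T2, T3, T6, T8, T4.
Step-by-step check:
  run T1 (it waits on nothing); releases m10 and m2
  run T9 (it waits on nothing); releases m12 and m19
  run T2 (it waits on nothing); releases m14 and m6
  T3 waits on m10 and m2 — all released -> runs and releases m3 and m16
  run T6 (it waits on nothing); releases m11 and m15
  run T8 (it waits on nothing); releases m5
  run T4 (it waits on nothing); releases m13 and m8


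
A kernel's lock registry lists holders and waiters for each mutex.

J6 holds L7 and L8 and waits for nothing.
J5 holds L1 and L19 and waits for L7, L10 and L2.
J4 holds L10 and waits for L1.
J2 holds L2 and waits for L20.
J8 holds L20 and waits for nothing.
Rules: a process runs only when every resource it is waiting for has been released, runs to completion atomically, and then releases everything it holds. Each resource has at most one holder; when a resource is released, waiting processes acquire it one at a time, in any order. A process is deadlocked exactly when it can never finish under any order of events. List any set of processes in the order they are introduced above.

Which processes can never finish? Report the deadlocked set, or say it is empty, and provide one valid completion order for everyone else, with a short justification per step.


The deadlocked set is J5 and J4.
Key observation: J5 -> J4 -> J5 is a circular wait — nothing in it can go first; no other process is dragged down with it.
The rest can finish in the order J8, J2, J6.
Step-by-step check:
  run J8 (it waits on nothing); releases L20
  J2: everything it awaited (L20) is free; runs, freeing L2
  run J6 (it waits on nothing); releases L7 and L8


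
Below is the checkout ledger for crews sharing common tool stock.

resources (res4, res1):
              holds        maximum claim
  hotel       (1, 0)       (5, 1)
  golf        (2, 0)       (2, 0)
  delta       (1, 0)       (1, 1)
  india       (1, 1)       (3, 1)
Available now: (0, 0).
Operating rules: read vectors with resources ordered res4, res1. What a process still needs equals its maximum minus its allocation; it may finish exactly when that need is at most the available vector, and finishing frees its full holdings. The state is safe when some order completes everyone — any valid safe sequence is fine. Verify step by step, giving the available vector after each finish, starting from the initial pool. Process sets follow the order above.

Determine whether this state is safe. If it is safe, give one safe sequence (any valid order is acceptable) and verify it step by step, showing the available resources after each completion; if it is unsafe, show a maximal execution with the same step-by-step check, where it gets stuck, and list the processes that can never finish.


SAFE — a valid safe sequence is golf, india, delta, hotel.
Key observation: india is the earliest step where a requested resource binds exactly: need (2, 0), pool (2, 0) at its turn.
Check, step by step:
  pool = (0, 0)
  run golf (needs (0, 0), free (0, 0)); after release of (2, 0) the pool is (2, 0)
  run india (needs (2, 0), free (2, 0)); after release of (1, 1) the pool is (3, 1)
  run delta (needs (0, 1), free (3, 1)); after release of (1, 0) the pool is (4, 1)
  run hotel (needs (4, 1), free (4, 1)); after release of (1, 0) the pool is (5, 1)


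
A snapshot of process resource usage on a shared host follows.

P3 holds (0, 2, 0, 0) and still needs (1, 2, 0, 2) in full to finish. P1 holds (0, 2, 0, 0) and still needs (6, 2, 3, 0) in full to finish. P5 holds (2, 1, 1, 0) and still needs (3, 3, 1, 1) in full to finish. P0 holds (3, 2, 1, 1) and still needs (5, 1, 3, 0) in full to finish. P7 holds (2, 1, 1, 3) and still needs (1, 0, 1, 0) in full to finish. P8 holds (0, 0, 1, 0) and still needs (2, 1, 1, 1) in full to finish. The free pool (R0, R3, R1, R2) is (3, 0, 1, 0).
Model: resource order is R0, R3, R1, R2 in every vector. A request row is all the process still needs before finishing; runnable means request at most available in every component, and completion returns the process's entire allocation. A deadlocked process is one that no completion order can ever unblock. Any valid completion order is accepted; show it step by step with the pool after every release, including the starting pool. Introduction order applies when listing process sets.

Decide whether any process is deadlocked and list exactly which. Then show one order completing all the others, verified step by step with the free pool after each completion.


Nothing here is deadlocked.
Key observation: the pool covers P7 at once, and every later process fits after earlier releases.
One completion order for the rest: P7, P8, P0, P3, P5, P1. Walking it through:
  pool = (3, 0, 1, 0)
  P7 needs (1, 0, 1, 0) <= (3, 0, 1, 0) -> finishes; pool += (2, 1, 1, 3) = (5, 1, 2, 3)
  P8 needs (2, 1, 1, 1) <= (5, 1, 2, 3) -> finishes; pool += (0, 0, 1, 0) = (5, 1, 3, 3)
  P0 needs (5, 1, 3, 0) <= (5, 1, 3, 3) -> finishes; pool += (3, 2, 1, 1) = (8, 3, 4, 4)
  P3 needs (1, 2, 0, 2) <= (8, 3, 4, 4) -> finishes; pool += (0, 2, 0, 0) = (8, 5, 4, 4)
  P5 needs (3, 3, 1, 1) <= (8, 5, 4, 4) -> finishes; pool += (2, 1, 1, 0) = (10, 6, 5, 4)
  P1 needs (6, 2, 3, 0) <= (10, 6, 5, 4) -> finishes; pool += (0, 2, 0, 0) = (10, 8, 5, 4)
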